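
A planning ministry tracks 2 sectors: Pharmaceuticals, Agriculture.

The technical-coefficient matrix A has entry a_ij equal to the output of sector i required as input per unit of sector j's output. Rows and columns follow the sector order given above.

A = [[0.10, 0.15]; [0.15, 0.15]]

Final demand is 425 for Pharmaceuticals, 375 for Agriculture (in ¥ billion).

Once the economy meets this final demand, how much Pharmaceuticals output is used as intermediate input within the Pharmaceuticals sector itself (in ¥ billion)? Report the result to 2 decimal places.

z_PP = 56.23

I − A =
  [   0.90    -0.15]
  [  -0.15     0.85]
det(I−A) = (0.90)(0.85) − (-0.15)(-0.15) = 0.7425
adj(I−A) = [[0.85, 0.15], [0.15, 0.90]]
(I − A)⁻¹ = adj(I−A) / det(I−A) ≈
  [   1.1448     0.2020]
  [   0.2020     1.2121]
First solve x = (I − A)⁻¹ d = adj(I−A)·d / det(I−A); in particular x_P = (0.85·425 + 0.15·375) / 0.7425 = 417.50 / 0.7425 ≈ 562.2896.
Intermediate flow from P to P: z_PP = a_PP · x_P = 0.10 × 417.50 / 0.7425 = 41.75 / 0.7425 ≈ 56.23.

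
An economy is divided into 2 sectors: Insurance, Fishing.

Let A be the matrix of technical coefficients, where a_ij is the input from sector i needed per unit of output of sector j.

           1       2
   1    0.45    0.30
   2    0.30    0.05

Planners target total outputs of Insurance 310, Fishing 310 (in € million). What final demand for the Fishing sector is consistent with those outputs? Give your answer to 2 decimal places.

d_2 = 201.50

I − A =
  [   0.55    -0.30]
  [  -0.30     0.95]
d = (I − A) x:
  d_1 = (+0.55)·310 + (-0.30)·310 = 77.50
  d_2 = (-0.30)·310 + (+0.95)·310 = 201.50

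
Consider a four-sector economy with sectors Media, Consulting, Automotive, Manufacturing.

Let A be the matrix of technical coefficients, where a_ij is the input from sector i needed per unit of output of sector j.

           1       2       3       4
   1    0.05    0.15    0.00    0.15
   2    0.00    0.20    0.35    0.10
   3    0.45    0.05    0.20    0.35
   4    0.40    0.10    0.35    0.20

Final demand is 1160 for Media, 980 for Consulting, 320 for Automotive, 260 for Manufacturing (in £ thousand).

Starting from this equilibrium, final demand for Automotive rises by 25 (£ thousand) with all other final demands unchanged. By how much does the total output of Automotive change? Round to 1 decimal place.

I − A =
  [   0.95    -0.15     0.00    -0.15]
  [   0.00     0.80    -0.35    -0.10]
  [  -0.45    -0.05     0.80    -0.35]
  [  -0.40    -0.10    -0.35     0.80]
Compute the cofactors C_ij = (−1)^(i+j)·(3×3 minor ij) of I−A; the adjugate is their transpose:
adj(I−A) = Cᵀ =
  [ 0.37800   0.09225   0.09450   0.12375]
  [ 0.22275   0.42000   0.27825   0.21600]
  [ 0.39750   0.15000   0.54450   0.33150]
  [ 0.39075   0.16425   0.32025   0.56775]
det(I−A) = Σ_j (I−A)_1j·C_1j = (0.95)(0.37800) + (-0.15)(0.22275) + (0.00)(0.39750) + (-0.15)(0.39075) = 0.267075
(I − A)⁻¹ = adj(I−A) / det(I−A) ≈
  [   1.4153     0.3454     0.3538     0.4634]
  [   0.8340     1.5726     1.0418     0.8088]
  [   1.4883     0.5616     2.0388     1.2412]
  [   1.4631     0.6150     1.1991     2.1258]
Δx = (I − A)⁻¹ Δd with Δd having +25 in the Automotive component and 0 elsewhere.
So Δx_3 = L_33 · (+25), where L_33 = adj(I−A)_33 / det(I−A) = 0.54450 / 0.267075.
Δx_3 = 0.54450 × (+25) / 0.267075 = 13.6125 / 0.267075 ≈ 51.0.

Δx_3 = 51.0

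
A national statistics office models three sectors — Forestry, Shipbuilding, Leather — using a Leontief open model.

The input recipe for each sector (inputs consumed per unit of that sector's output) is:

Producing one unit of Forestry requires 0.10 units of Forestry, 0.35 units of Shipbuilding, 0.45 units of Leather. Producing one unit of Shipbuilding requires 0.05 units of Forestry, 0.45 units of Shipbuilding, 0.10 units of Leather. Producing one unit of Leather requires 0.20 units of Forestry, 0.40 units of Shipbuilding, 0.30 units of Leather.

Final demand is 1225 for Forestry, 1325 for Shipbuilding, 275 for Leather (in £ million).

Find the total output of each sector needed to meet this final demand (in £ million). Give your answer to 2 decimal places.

I − A =
  [   0.90    -0.05    -0.20]
  [  -0.35     0.55    -0.40]
  [  -0.45    -0.10     0.70]
Cofactors of I−A, C_ij = (−1)^(i+j)·(minor ij) (rows/columns in the sector order above):
  C_11 = (0.55)(0.70) − (-0.40)(-0.10) = 0.3450
  C_12 = −[(-0.35)(0.70) − (-0.40)(-0.45)] = 0.4250
  C_13 = (-0.35)(-0.10) − (0.55)(-0.45) = 0.2825
  C_21 = −[(-0.05)(0.70) − (-0.20)(-0.10)] = 0.0550
  C_22 = (0.90)(0.70) − (-0.20)(-0.45) = 0.5400
  C_23 = −[(0.90)(-0.10) − (-0.05)(-0.45)] = 0.1125
  C_31 = (-0.05)(-0.40) − (-0.20)(0.55) = 0.1300
  C_32 = −[(0.90)(-0.40) − (-0.20)(-0.35)] = 0.4300
  C_33 = (0.90)(0.55) − (-0.05)(-0.35) = 0.4775
det(I−A) = Σ_j (I−A)_1j·C_1j = (0.90)(0.3450) + (-0.05)(0.4250) + (-0.20)(0.2825) = 0.23275
adj(I−A) = Cᵀ =
  [ 0.3450   0.0550   0.1300]
  [ 0.4250   0.5400   0.4300]
  [ 0.2825   0.1125   0.4775]
(I − A)⁻¹ = adj(I−A) / det(I−A) ≈
  [   1.4823     0.2363     0.5585]
  [   1.8260     2.3201     1.8475]
  [   1.2137     0.4834     2.0516]
x = (I − A)⁻¹ d = adj(I−A)·d / det(I−A), with det(I−A) = 0.23275:
  x_F = (0.3450·1225 + 0.0550·1325 + 0.1300·275) / 0.23275 = 531.25 / 0.23275 ≈ 2282.49
  x_S = (0.4250·1225 + 0.5400·1325 + 0.4300·275) / 0.23275 = 1354.375 / 0.23275 ≈ 5819.01
  x_L = (0.2825·1225 + 0.1125·1325 + 0.4775·275) / 0.23275 = 626.4375 / 0.23275 ≈ 2691.46

x_F = 2282.49, x_S = 5819.01, x_L = 2691.46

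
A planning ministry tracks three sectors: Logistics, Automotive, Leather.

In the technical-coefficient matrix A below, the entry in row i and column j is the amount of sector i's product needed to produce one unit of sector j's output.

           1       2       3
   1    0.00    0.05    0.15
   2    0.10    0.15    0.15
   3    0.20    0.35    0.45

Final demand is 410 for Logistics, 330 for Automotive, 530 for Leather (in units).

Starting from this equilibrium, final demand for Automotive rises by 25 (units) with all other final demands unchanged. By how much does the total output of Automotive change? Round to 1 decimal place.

I − A =
  [   1.00    -0.05    -0.15]
  [  -0.10     0.85    -0.15]
  [  -0.20    -0.35     0.55]
Cofactors of I−A, C_ij = (−1)^(i+j)·(minor ij) (rows/columns in the sector order above):
  C_11 = (0.85)(0.55) − (-0.15)(-0.35) = 0.4150
  C_12 = −[(-0.10)(0.55) − (-0.15)(-0.20)] = 0.0850
  C_13 = (-0.10)(-0.35) − (0.85)(-0.20) = 0.2050
  C_21 = −[(-0.05)(0.55) − (-0.15)(-0.35)] = 0.0800
  C_22 = (1.00)(0.55) − (-0.15)(-0.20) = 0.5200
  C_23 = −[(1.00)(-0.35) − (-0.05)(-0.20)] = 0.3600
  C_31 = (-0.05)(-0.15) − (-0.15)(0.85) = 0.1350
  C_32 = −[(1.00)(-0.15) − (-0.15)(-0.10)] = 0.1650
  C_33 = (1.00)(0.85) − (-0.05)(-0.10) = 0.8450
det(I−A) = Σ_j (I−A)_1j·C_1j = (1.00)(0.4150) + (-0.05)(0.0850) + (-0.15)(0.2050) = 0.3800
adj(I−A) = Cᵀ =
  [ 0.4150   0.0800   0.1350]
  [ 0.0850   0.5200   0.1650]
  [ 0.2050   0.3600   0.8450]
(I − A)⁻¹ = adj(I−A) / det(I−A) ≈
  [   1.0921     0.2105     0.3553]
  [   0.2237     1.3684     0.4342]
  [   0.5395     0.9474     2.2237]
Δx = (I − A)⁻¹ Δd with Δd having +25 in the Automotive component and 0 elsewhere.
So Δx_2 = L_22 · (+25), where L_22 = adj(I−A)_22 / det(I−A) = 0.5200 / 0.3800.
Δx_2 = 0.5200 × (+25) / 0.3800 = 13.00 / 0.3800 ≈ 34.2.

Δx_2 = 34.2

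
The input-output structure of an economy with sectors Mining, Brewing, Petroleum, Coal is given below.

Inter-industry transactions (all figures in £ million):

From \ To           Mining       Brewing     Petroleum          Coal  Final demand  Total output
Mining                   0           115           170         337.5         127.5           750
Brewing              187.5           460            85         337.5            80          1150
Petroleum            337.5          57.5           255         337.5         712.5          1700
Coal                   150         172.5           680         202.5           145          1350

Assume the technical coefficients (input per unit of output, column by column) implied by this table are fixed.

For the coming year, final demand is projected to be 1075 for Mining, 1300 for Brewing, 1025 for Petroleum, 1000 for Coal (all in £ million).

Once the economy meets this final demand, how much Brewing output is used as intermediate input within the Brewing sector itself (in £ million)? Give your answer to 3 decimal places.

Technical coefficients a_ij = z_ij / X_j:
  a_MM = 0/750 = 0.00, a_BM = 187.5/750 = 0.25, a_PM = 337.5/750 = 0.45, a_CM = 150/750 = 0.20
  a_MB = 115/1150 = 0.10, a_BB = 460/1150 = 0.40, a_PB = 57.5/1150 = 0.05, a_CB = 172.5/1150 = 0.15
  a_MP = 170/1700 = 0.10, a_BP = 85/1700 = 0.05, a_PP = 255/1700 = 0.15, a_CP = 680/1700 = 0.40
  a_MC = 337.5/1350 = 0.25, a_BC = 337.5/1350 = 0.25, a_PC = 337.5/1350 = 0.25, a_CC = 202.5/1350 = 0.15
I − A =
  [   1.00    -0.10    -0.10    -0.25]
  [  -0.25     0.60    -0.05    -0.25]
  [  -0.45    -0.05     0.85    -0.25]
  [  -0.20    -0.15    -0.40     0.85]
Compute the cofactors C_ij = (−1)^(i+j)·(3×3 minor ij) of I−A; the adjugate is their transpose:
adj(I−A) = Cᵀ =
  [ 0.332625   0.107125   0.123375   0.165625]
  [ 0.264750   0.491750   0.191250   0.278750]
  [ 0.265125   0.137625   0.406875   0.238125]
  [ 0.249750   0.176750   0.254250   0.455750]
det(I−A) = Σ_j (I−A)_1j·C_1j = (1.00)(0.332625) + (-0.10)(0.264750) + (-0.10)(0.265125) + (-0.25)(0.249750) = 0.2172
(I − A)⁻¹ = adj(I−A) / det(I−A) ≈
  [   1.5314     0.4932     0.5680     0.7625]
  [   1.2189     2.2640     0.8805     1.2834]
  [   1.2206     0.6336     1.8733     1.0963]
  [   1.1499     0.8138     1.1706     2.0983]
First solve x = (I − A)⁻¹ d = adj(I−A)·d / det(I−A); in particular x_B = (0.264750·1075 + 0.491750·1300 + 0.191250·1025 + 0.278750·1000) / 0.2172 = 1398.6625 / 0.2172 ≈ 6439.51427.
Intermediate flow from B to B: z_BB = a_BB · x_B = 0.40 × 1398.6625 / 0.2172 = 559.465 / 0.2172 ≈ 2575.806.

z_BB = 2575.806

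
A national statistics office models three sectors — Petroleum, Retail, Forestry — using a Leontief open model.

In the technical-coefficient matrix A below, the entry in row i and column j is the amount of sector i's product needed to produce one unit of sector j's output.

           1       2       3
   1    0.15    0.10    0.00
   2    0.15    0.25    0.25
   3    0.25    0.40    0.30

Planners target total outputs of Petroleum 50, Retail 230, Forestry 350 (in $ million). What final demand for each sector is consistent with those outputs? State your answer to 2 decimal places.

I − A =
  [   0.85    -0.10     0.00]
  [  -0.15     0.75    -0.25]
  [  -0.25    -0.40     0.70]
d = (I − A) x:
  d_1 = (+0.85)·50 + (-0.10)·230 + (+0.00)·350 = 19.50
  d_2 = (-0.15)·50 + (+0.75)·230 + (-0.25)·350 = 77.50
  d_3 = (-0.25)·50 + (-0.40)·230 + (+0.70)·350 = 140.50

d_1 = 19.50, d_2 = 77.50, d_3 = 140.50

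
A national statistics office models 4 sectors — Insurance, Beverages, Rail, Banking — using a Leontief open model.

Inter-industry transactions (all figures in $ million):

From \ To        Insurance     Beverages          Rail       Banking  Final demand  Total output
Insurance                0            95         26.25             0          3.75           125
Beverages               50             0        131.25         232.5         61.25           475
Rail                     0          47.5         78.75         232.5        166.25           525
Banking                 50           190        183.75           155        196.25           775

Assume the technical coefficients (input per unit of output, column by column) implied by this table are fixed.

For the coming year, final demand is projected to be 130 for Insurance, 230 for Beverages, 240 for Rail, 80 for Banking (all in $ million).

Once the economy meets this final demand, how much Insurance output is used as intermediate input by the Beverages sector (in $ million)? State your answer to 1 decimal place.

Technical coefficients a_ij = z_ij / X_j:
  a_11 = 0/125 = 0.00, a_21 = 50/125 = 0.40, a_31 = 0/125 = 0.00, a_41 = 50/125 = 0.40
  a_12 = 95/475 = 0.20, a_22 = 0/475 = 0.00, a_32 = 47.5/475 = 0.10, a_42 = 190/475 = 0.40
  a_13 = 26.25/525 = 0.05, a_23 = 131.25/525 = 0.25, a_33 = 78.75/525 = 0.15, a_43 = 183.75/525 = 0.35
  a_14 = 0/775 = 0.00, a_24 = 232.5/775 = 0.30, a_34 = 232.5/775 = 0.30, a_44 = 155/775 = 0.20
I − A =
  [   1.00    -0.20    -0.05     0.00]
  [  -0.40     1.00    -0.25    -0.30]
  [   0.00    -0.10     0.85    -0.30]
  [  -0.40    -0.40    -0.35     0.80]
Compute the cofactors C_ij = (−1)^(i+j)·(3×3 minor ij) of I−A; the adjugate is their transpose:
adj(I−A) = Cᵀ =
  [ 0.4125   0.1250   0.0950   0.0825]
  [ 0.3620   0.5690   0.3270   0.3360]
  [ 0.2120   0.2240   0.5920   0.3060]
  [ 0.4800   0.4450   0.4700   0.7550]
det(I−A) = Σ_j (I−A)_1j·C_1j = (1.00)(0.4125) + (-0.20)(0.3620) + (-0.05)(0.2120) + (0.00)(0.4800) = 0.3295
(I − A)⁻¹ = adj(I−A) / det(I−A) ≈
  [   1.2519     0.3794     0.2883     0.2504]
  [   1.0986     1.7269     0.9924     1.0197]
  [   0.6434     0.6798     1.7967     0.9287]
  [   1.4568     1.3505     1.4264     2.2914]
First solve x = (I − A)⁻¹ d = adj(I−A)·d / det(I−A); in particular x_2 = (0.3620·130 + 0.5690·230 + 0.3270·240 + 0.3360·80) / 0.3295 = 283.29 / 0.3295 ≈ 859.757.
Intermediate flow from 1 to 2: z_12 = a_12 · x_2 = 0.20 × 283.29 / 0.3295 = 56.658 / 0.3295 ≈ 172.0.

z_12 = 172.0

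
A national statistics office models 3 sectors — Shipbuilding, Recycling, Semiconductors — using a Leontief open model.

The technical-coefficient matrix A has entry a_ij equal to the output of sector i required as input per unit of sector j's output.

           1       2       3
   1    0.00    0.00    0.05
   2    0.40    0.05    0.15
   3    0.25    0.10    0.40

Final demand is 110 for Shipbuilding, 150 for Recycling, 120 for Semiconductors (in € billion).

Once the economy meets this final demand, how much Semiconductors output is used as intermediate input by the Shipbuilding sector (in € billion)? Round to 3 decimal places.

I − A =
  [   1.00     0.00    -0.05]
  [  -0.40     0.95    -0.15]
  [  -0.25    -0.10     0.60]
Cofactors of I−A, C_ij = (−1)^(i+j)·(minor ij) (rows/columns in the sector order above):
  C_11 = (0.95)(0.60) − (-0.15)(-0.10) = 0.5550
  C_12 = −[(-0.40)(0.60) − (-0.15)(-0.25)] = 0.2775
  C_13 = (-0.40)(-0.10) − (0.95)(-0.25) = 0.2775
  C_21 = −[(0.00)(0.60) − (-0.05)(-0.10)] = 0.0050
  C_22 = (1.00)(0.60) − (-0.05)(-0.25) = 0.5875
  C_23 = −[(1.00)(-0.10) − (0.00)(-0.25)] = 0.1000
  C_31 = (0.00)(-0.15) − (-0.05)(0.95) = 0.0475
  C_32 = −[(1.00)(-0.15) − (-0.05)(-0.40)] = 0.1700
  C_33 = (1.00)(0.95) − (0.00)(-0.40) = 0.9500
det(I−A) = Σ_j (I−A)_1j·C_1j = (1.00)(0.5550) + (0.00)(0.2775) + (-0.05)(0.2775) = 0.541125
adj(I−A) = Cᵀ =
  [ 0.5550   0.0050   0.0475]
  [ 0.2775   0.5875   0.1700]
  [ 0.2775   0.1000   0.9500]
(I − A)⁻¹ = adj(I−A) / det(I−A) ≈
  [   1.0256     0.0092     0.0878]
  [   0.5128     1.0857     0.3142]
  [   0.5128     0.1848     1.7556]
First solve x = (I − A)⁻¹ d = adj(I−A)·d / det(I−A); in particular x_1 = (0.5550·110 + 0.0050·150 + 0.0475·120) / 0.541125 = 67.50 / 0.541125 ≈ 124.74012.
Intermediate flow from 3 to 1: z_31 = a_31 · x_1 = 0.25 × 67.50 / 0.541125 = 16.875 / 0.541125 ≈ 31.185.

z_31 = 31.185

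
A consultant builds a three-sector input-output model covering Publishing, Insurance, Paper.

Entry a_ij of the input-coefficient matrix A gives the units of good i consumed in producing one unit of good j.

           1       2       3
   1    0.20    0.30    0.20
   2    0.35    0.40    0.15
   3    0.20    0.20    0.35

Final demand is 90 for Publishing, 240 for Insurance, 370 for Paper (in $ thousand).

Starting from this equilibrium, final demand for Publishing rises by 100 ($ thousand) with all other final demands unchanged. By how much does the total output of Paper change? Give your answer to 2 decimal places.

I − A =
  [   0.80    -0.30    -0.20]
  [  -0.35     0.60    -0.15]
  [  -0.20    -0.20     0.65]
Cofactors of I−A, C_ij = (−1)^(i+j)·(minor ij) (rows/columns in the sector order above):
  C_11 = (0.60)(0.65) − (-0.15)(-0.20) = 0.3600
  C_12 = −[(-0.35)(0.65) − (-0.15)(-0.20)] = 0.2575
  C_13 = (-0.35)(-0.20) − (0.60)(-0.20) = 0.1900
  C_21 = −[(-0.30)(0.65) − (-0.20)(-0.20)] = 0.2350
  C_22 = (0.80)(0.65) − (-0.20)(-0.20) = 0.4800
  C_23 = −[(0.80)(-0.20) − (-0.30)(-0.20)] = 0.2200
  C_31 = (-0.30)(-0.15) − (-0.20)(0.60) = 0.1650
  C_32 = −[(0.80)(-0.15) − (-0.20)(-0.35)] = 0.1900
  C_33 = (0.80)(0.60) − (-0.30)(-0.35) = 0.3750
det(I−A) = Σ_j (I−A)_1j·C_1j = (0.80)(0.3600) + (-0.30)(0.2575) + (-0.20)(0.1900) = 0.17275
adj(I−A) = Cᵀ =
  [ 0.3600   0.2350   0.1650]
  [ 0.2575   0.4800   0.1900]
  [ 0.1900   0.2200   0.3750]
(I − A)⁻¹ = adj(I−A) / det(I−A) ≈
  [   2.0839     1.3603     0.9551]
  [   1.4906     2.7786     1.0999]
  [   1.0999     1.2735     2.1708]
Δx = (I − A)⁻¹ Δd with Δd having +100 in the Publishing component and 0 elsewhere.
So Δx_3 = L_31 · (+100), where L_31 = adj(I−A)_31 / det(I−A) = 0.1900 / 0.17275.
Δx_3 = 0.1900 × (+100) / 0.17275 = 19.00 / 0.17275 ≈ 109.99.

Δx_3 = 109.99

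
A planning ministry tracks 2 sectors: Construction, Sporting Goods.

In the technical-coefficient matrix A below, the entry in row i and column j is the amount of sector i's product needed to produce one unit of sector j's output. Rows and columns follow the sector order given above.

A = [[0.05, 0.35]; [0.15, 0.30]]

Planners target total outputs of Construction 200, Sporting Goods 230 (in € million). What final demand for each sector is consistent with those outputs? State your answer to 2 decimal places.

d_C = 109.50, d_S = 131.00

I − A =
  [   0.95    -0.35]
  [  -0.15     0.70]
d = (I − A) x:
  d_C = (+0.95)·200 + (-0.35)·230 = 109.50
  d_S = (-0.15)·200 + (+0.70)·230 = 131.00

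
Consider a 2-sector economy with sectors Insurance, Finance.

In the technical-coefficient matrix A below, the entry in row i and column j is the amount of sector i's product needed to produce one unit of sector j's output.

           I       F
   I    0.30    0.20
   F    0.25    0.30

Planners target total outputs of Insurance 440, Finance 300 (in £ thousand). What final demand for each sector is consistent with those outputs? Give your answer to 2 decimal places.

d_I = 248.00, d_F = 100.00

I − A =
  [   0.70    -0.20]
  [  -0.25     0.70]
d = (I − A) x:
  d_I = (+0.70)·440 + (-0.20)·300 = 248.00
  d_F = (-0.25)·440 + (+0.70)·300 = 100.00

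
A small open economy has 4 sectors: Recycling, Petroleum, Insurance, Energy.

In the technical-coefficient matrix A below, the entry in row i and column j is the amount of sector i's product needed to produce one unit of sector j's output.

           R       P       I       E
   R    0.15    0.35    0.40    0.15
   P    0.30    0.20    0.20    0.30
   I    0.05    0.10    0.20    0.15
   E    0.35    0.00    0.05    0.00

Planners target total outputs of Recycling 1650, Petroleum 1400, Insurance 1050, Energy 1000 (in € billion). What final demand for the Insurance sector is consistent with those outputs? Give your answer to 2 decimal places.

d_I = 467.50

I − A =
  [   0.85    -0.35    -0.40    -0.15]
  [  -0.30     0.80    -0.20    -0.30]
  [  -0.05    -0.10     0.80    -0.15]
  [  -0.35     0.00    -0.05     1.00]
d = (I − A) x:
  d_R = (+0.85)·1650 + (-0.35)·1400 + (-0.40)·1050 + (-0.15)·1000 = 342.50
  d_P = (-0.30)·1650 + (+0.80)·1400 + (-0.20)·1050 + (-0.30)·1000 = 115.00
  d_I = (-0.05)·1650 + (-0.10)·1400 + (+0.80)·1050 + (-0.15)·1000 = 467.50
  d_E = (-0.35)·1650 + (+0.00)·1400 + (-0.05)·1050 + (+1.00)·1000 = 370.00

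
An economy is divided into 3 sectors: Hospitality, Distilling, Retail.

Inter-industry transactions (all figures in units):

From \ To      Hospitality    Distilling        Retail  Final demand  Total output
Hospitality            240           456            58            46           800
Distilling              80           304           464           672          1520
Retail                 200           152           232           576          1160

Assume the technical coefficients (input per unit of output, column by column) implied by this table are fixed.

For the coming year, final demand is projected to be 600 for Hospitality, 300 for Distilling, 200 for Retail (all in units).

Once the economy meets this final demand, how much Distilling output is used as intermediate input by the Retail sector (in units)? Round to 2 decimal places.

Technical coefficients a_ij = z_ij / X_j:
  a_11 = 240/800 = 0.30, a_21 = 80/800 = 0.10, a_31 = 200/800 = 0.25
  a_12 = 456/1520 = 0.30, a_22 = 304/1520 = 0.20, a_32 = 152/1520 = 0.10
  a_13 = 58/1160 = 0.05, a_23 = 464/1160 = 0.40, a_33 = 232/1160 = 0.20
I − A =
  [   0.70    -0.30    -0.05]
  [  -0.10     0.80    -0.40]
  [  -0.25    -0.10     0.80]
Cofactors of I−A, C_ij = (−1)^(i+j)·(minor ij) (rows/columns in the sector order above):
  C_11 = (0.80)(0.80) − (-0.40)(-0.10) = 0.6000
  C_12 = −[(-0.10)(0.80) − (-0.40)(-0.25)] = 0.1800
  C_13 = (-0.10)(-0.10) − (0.80)(-0.25) = 0.2100
  C_21 = −[(-0.30)(0.80) − (-0.05)(-0.10)] = 0.2450
  C_22 = (0.70)(0.80) − (-0.05)(-0.25) = 0.5475
  C_23 = −[(0.70)(-0.10) − (-0.30)(-0.25)] = 0.1450
  C_31 = (-0.30)(-0.40) − (-0.05)(0.80) = 0.1600
  C_32 = −[(0.70)(-0.40) − (-0.05)(-0.10)] = 0.2850
  C_33 = (0.70)(0.80) − (-0.30)(-0.10) = 0.5300
det(I−A) = Σ_j (I−A)_1j·C_1j = (0.70)(0.6000) + (-0.30)(0.1800) + (-0.05)(0.2100) = 0.3555
adj(I−A) = Cᵀ =
  [ 0.6000   0.2450   0.1600]
  [ 0.1800   0.5475   0.2850]
  [ 0.2100   0.1450   0.5300]
(I − A)⁻¹ = adj(I−A) / det(I−A) ≈
  [   1.6878     0.6892     0.4501]
  [   0.5063     1.5401     0.8017]
  [   0.5907     0.4079     1.4909]
First solve x = (I − A)⁻¹ d = adj(I−A)·d / det(I−A); in particular x_3 = (0.2100·600 + 0.1450·300 + 0.5300·200) / 0.3555 = 275.50 / 0.3555 ≈ 774.9648.
Intermediate flow from 2 to 3: z_23 = a_23 · x_3 = 0.40 × 275.50 / 0.3555 = 110.20 / 0.3555 ≈ 309.99.

z_23 = 309.99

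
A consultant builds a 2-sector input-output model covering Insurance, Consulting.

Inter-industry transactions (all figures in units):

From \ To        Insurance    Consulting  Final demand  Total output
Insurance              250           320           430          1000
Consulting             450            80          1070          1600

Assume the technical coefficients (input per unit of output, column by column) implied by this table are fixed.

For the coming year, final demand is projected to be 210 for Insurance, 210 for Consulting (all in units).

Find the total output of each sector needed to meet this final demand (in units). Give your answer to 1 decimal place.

Technical coefficients a_ij = z_ij / X_j:
  a_11 = 250/1000 = 0.25, a_21 = 450/1000 = 0.45
  a_12 = 320/1600 = 0.20, a_22 = 80/1600 = 0.05
I − A =
  [   0.75    -0.20]
  [  -0.45     0.95]
det(I−A) = (0.75)(0.95) − (-0.20)(-0.45) = 0.6225
adj(I−A) = [[0.95, 0.20], [0.45, 0.75]]
(I − A)⁻¹ = adj(I−A) / det(I−A) ≈
  [   1.5261     0.3213]
  [   0.7229     1.2048]
x = (I − A)⁻¹ d = adj(I−A)·d / det(I−A), with det(I−A) = 0.6225:
  x_1 = (0.95·210 + 0.20·210) / 0.6225 = 241.50 / 0.6225 ≈ 388.0
  x_2 = (0.45·210 + 0.75·210) / 0.6225 = 252.00 / 0.6225 ≈ 404.8

x_1 = 388.0, x_2 = 404.8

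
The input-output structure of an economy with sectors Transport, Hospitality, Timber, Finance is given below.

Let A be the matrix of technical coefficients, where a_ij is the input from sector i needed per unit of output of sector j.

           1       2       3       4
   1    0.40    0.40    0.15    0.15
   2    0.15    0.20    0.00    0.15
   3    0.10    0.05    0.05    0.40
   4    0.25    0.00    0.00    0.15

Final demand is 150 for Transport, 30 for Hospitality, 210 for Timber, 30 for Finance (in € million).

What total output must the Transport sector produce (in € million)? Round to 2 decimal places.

I − A =
  [   0.60    -0.40    -0.15    -0.15]
  [  -0.15     0.80     0.00    -0.15]
  [  -0.10    -0.05     0.95    -0.40]
  [  -0.25     0.00     0.00     0.85]
Compute the cofactors C_ij = (−1)^(i+j)·(3×3 minor ij) of I−A; the adjugate is their transpose:
adj(I−A) = Cᵀ =
  [ 0.646000   0.329375   0.102000   0.220125]
  [ 0.156750   0.421125   0.024750   0.113625]
  [ 0.156250   0.097625   0.312000   0.191625]
  [ 0.190000   0.096875   0.030000   0.385875]
det(I−A) = Σ_j (I−A)_1j·C_1j = (0.60)(0.646000) + (-0.40)(0.156750) + (-0.15)(0.156250) + (-0.15)(0.190000) = 0.2729625
(I − A)⁻¹ = adj(I−A) / det(I−A) ≈
  [   2.3666     1.2067     0.3737     0.8064]
  [   0.5743     1.5428     0.0907     0.4163]
  [   0.5724     0.3576     1.1430     0.7020]
  [   0.6961     0.3549     0.1099     1.4137]
x = (I − A)⁻¹ d = adj(I−A)·d / det(I−A), with det(I−A) = 0.2729625:
  x_1 = (0.646000·150 + 0.329375·30 + 0.102000·210 + 0.220125·30) / 0.2729625 = 134.805 / 0.2729625 ≈ 493.86
  x_2 = (0.156750·150 + 0.421125·30 + 0.024750·210 + 0.113625·30) / 0.2729625 = 44.7525 / 0.2729625 ≈ 163.95
  x_3 = (0.156250·150 + 0.097625·30 + 0.312000·210 + 0.191625·30) / 0.2729625 = 97.635 / 0.2729625 ≈ 357.69
  x_4 = (0.190000·150 + 0.096875·30 + 0.030000·210 + 0.385875·30) / 0.2729625 = 49.2825 / 0.2729625 ≈ 180.55

x_1 = 493.86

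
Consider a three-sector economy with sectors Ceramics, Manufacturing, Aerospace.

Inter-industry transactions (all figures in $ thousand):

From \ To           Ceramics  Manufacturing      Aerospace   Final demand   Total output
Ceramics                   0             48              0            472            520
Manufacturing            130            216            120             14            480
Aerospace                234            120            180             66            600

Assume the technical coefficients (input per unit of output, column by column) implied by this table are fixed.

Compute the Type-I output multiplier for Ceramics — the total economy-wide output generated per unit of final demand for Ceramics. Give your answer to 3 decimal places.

m_C = 2.950

Technical coefficients a_ij = z_ij / X_j:
  a_CC = 0/520 = 0.00, a_MC = 130/520 = 0.25, a_AC = 234/520 = 0.45
  a_CM = 48/480 = 0.10, a_MM = 216/480 = 0.45, a_AM = 120/480 = 0.25
  a_CA = 0/600 = 0.00, a_MA = 120/600 = 0.20, a_AA = 180/600 = 0.30
I − A =
  [   1.00    -0.10     0.00]
  [  -0.25     0.55    -0.20]
  [  -0.45    -0.25     0.70]
Cofactors of I−A, C_ij = (−1)^(i+j)·(minor ij) (rows/columns in the sector order above):
  C_11 = (0.55)(0.70) − (-0.20)(-0.25) = 0.3350
  C_12 = −[(-0.25)(0.70) − (-0.20)(-0.45)] = 0.2650
  C_13 = (-0.25)(-0.25) − (0.55)(-0.45) = 0.3100
  C_21 = −[(-0.10)(0.70) − (0.00)(-0.25)] = 0.0700
  C_22 = (1.00)(0.70) − (0.00)(-0.45) = 0.7000
  C_23 = −[(1.00)(-0.25) − (-0.10)(-0.45)] = 0.2950
  C_31 = (-0.10)(-0.20) − (0.00)(0.55) = 0.0200
  C_32 = −[(1.00)(-0.20) − (0.00)(-0.25)] = 0.2000
  C_33 = (1.00)(0.55) − (-0.10)(-0.25) = 0.5250
det(I−A) = Σ_j (I−A)_1j·C_1j = (1.00)(0.3350) + (-0.10)(0.2650) + (0.00)(0.3100) = 0.3085
adj(I−A) = Cᵀ =
  [ 0.3350   0.0700   0.0200]
  [ 0.2650   0.7000   0.2000]
  [ 0.3100   0.2950   0.5250]
(I − A)⁻¹ = adj(I−A) / det(I−A) ≈
  [   1.0859     0.2269     0.0648]
  [   0.8590     2.2690     0.6483]
  [   1.0049     0.9562     1.7018]
The output multiplier for sector j is the column-j sum of the Leontief inverse (I − A)⁻¹ = adj(I−A) / det(I−A).
Column C of adj(I−A): (0.3350, 0.2650, 0.3100); det(I−A) = 0.3085.
m_C = (0.3350 + 0.2650 + 0.3100) / 0.3085 = 0.91 / 0.3085 ≈ 2.950.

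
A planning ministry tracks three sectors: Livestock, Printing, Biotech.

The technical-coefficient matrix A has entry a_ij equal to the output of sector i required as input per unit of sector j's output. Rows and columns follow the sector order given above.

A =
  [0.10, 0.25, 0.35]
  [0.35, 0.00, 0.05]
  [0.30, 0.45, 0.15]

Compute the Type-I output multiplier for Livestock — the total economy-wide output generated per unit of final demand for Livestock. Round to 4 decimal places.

m_L = 3.1540

I − A =
  [   0.90    -0.25    -0.35]
  [  -0.35     1.00    -0.05]
  [  -0.30    -0.45     0.85]
Cofactors of I−A, C_ij = (−1)^(i+j)·(minor ij) (rows/columns in the sector order above):
  C_11 = (1.00)(0.85) − (-0.05)(-0.45) = 0.8275
  C_12 = −[(-0.35)(0.85) − (-0.05)(-0.30)] = 0.3125
  C_13 = (-0.35)(-0.45) − (1.00)(-0.30) = 0.4575
  C_21 = −[(-0.25)(0.85) − (-0.35)(-0.45)] = 0.3700
  C_22 = (0.90)(0.85) − (-0.35)(-0.30) = 0.6600
  C_23 = −[(0.90)(-0.45) − (-0.25)(-0.30)] = 0.4800
  C_31 = (-0.25)(-0.05) − (-0.35)(1.00) = 0.3625
  C_32 = −[(0.90)(-0.05) − (-0.35)(-0.35)] = 0.1675
  C_33 = (0.90)(1.00) − (-0.25)(-0.35) = 0.8125
det(I−A) = Σ_j (I−A)_1j·C_1j = (0.90)(0.8275) + (-0.25)(0.3125) + (-0.35)(0.4575) = 0.5065
adj(I−A) = Cᵀ =
  [ 0.8275   0.3700   0.3625]
  [ 0.3125   0.6600   0.1675]
  [ 0.4575   0.4800   0.8125]
(I − A)⁻¹ = adj(I−A) / det(I−A) ≈
  [   1.63376     0.73050     0.71570]
  [   0.61698     1.30306     0.33070]
  [   0.90326     0.94768     1.60415]
The output multiplier for sector j is the column-j sum of the Leontief inverse (I − A)⁻¹ = adj(I−A) / det(I−A).
Column L of adj(I−A): (0.8275, 0.3125, 0.4575); det(I−A) = 0.5065.
m_L = (0.8275 + 0.3125 + 0.4575) / 0.5065 = 1.5975 / 0.5065 ≈ 3.1540.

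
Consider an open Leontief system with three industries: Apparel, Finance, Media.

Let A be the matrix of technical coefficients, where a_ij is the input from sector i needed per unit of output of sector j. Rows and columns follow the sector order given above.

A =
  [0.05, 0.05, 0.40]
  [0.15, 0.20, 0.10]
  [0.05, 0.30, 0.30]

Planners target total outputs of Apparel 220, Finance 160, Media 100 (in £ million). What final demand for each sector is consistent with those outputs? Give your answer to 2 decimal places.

d_A = 161.00, d_F = 85.00, d_M = 11.00

I − A =
  [   0.95    -0.05    -0.40]
  [  -0.15     0.80    -0.10]
  [  -0.05    -0.30     0.70]
d = (I − A) x:
  d_A = (+0.95)·220 + (-0.05)·160 + (-0.40)·100 = 161.00
  d_F = (-0.15)·220 + (+0.80)·160 + (-0.10)·100 = 85.00
  d_M = (-0.05)·220 + (-0.30)·160 + (+0.70)·100 = 11.00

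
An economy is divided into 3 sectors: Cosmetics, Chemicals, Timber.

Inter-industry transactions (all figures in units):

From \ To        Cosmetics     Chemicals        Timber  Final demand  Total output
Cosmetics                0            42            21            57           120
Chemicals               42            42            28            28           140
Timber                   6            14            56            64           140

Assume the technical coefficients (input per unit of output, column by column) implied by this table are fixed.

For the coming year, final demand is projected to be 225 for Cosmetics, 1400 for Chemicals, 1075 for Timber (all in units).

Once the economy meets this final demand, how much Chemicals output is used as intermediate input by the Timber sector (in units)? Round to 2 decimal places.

Technical coefficients a_ij = z_ij / X_j:
  a_11 = 0/120 = 0.00, a_21 = 42/120 = 0.35, a_31 = 6/120 = 0.05
  a_12 = 42/140 = 0.30, a_22 = 42/140 = 0.30, a_32 = 14/140 = 0.10
  a_13 = 21/140 = 0.15, a_23 = 28/140 = 0.20, a_33 = 56/140 = 0.40
I − A =
  [   1.00    -0.30    -0.15]
  [  -0.35     0.70    -0.20]
  [  -0.05    -0.10     0.60]
Cofactors of I−A, C_ij = (−1)^(i+j)·(minor ij) (rows/columns in the sector order above):
  C_11 = (0.70)(0.60) − (-0.20)(-0.10) = 0.4000
  C_12 = −[(-0.35)(0.60) − (-0.20)(-0.05)] = 0.2200
  C_13 = (-0.35)(-0.10) − (0.70)(-0.05) = 0.0700
  C_21 = −[(-0.30)(0.60) − (-0.15)(-0.10)] = 0.1950
  C_22 = (1.00)(0.60) − (-0.15)(-0.05) = 0.5925
  C_23 = −[(1.00)(-0.10) − (-0.30)(-0.05)] = 0.1150
  C_31 = (-0.30)(-0.20) − (-0.15)(0.70) = 0.1650
  C_32 = −[(1.00)(-0.20) − (-0.15)(-0.35)] = 0.2525
  C_33 = (1.00)(0.70) − (-0.30)(-0.35) = 0.5950
det(I−A) = Σ_j (I−A)_1j·C_1j = (1.00)(0.4000) + (-0.30)(0.2200) + (-0.15)(0.0700) = 0.3235
adj(I−A) = Cᵀ =
  [ 0.4000   0.1950   0.1650]
  [ 0.2200   0.5925   0.2525]
  [ 0.0700   0.1150   0.5950]
(I − A)⁻¹ = adj(I−A) / det(I−A) ≈
  [   1.2365     0.6028     0.5100]
  [   0.6801     1.8315     0.7805]
  [   0.2164     0.3555     1.8393]
First solve x = (I − A)⁻¹ d = adj(I−A)·d / det(I−A); in particular x_3 = (0.0700·225 + 0.1150·1400 + 0.5950·1075) / 0.3235 = 816.375 / 0.3235 ≈ 2523.5703.
Intermediate flow from 2 to 3: z_23 = a_23 · x_3 = 0.20 × 816.375 / 0.3235 = 163.275 / 0.3235 ≈ 504.71.

z_23 = 504.71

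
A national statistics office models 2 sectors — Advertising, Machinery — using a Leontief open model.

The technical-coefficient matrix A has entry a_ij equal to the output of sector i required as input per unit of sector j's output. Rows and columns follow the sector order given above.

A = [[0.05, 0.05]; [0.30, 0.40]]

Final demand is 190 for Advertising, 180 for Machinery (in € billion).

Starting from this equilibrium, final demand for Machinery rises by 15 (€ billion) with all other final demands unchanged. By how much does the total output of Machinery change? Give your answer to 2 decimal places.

Δx_2 = 25.68

I − A =
  [   0.95    -0.05]
  [  -0.30     0.60]
det(I−A) = (0.95)(0.60) − (-0.05)(-0.30) = 0.5550
adj(I−A) = [[0.60, 0.05], [0.30, 0.95]]
(I − A)⁻¹ = adj(I−A) / det(I−A) ≈
  [   1.0811     0.0901]
  [   0.5405     1.7117]
Δx = (I − A)⁻¹ Δd with Δd having +15 in the Machinery component and 0 elsewhere.
So Δx_2 = L_22 · (+15), where L_22 = adj(I−A)_22 / det(I−A) = 0.95 / 0.5550.
Δx_2 = 0.95 × (+15) / 0.5550 = 14.25 / 0.5550 ≈ 25.68.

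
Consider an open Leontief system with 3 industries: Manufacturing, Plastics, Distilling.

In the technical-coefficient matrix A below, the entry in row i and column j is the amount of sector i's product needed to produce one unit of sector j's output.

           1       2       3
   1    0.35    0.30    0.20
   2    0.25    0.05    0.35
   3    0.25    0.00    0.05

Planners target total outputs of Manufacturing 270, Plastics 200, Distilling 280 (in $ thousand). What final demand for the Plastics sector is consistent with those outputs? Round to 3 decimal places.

d_2 = 24.500

I − A =
  [   0.65    -0.30    -0.20]
  [  -0.25     0.95    -0.35]
  [  -0.25     0.00     0.95]
d = (I − A) x:
  d_1 = (+0.65)·270 + (-0.30)·200 + (-0.20)·280 = 59.500
  d_2 = (-0.25)·270 + (+0.95)·200 + (-0.35)·280 = 24.500
  d_3 = (-0.25)·270 + (+0.00)·200 + (+0.95)·280 = 198.500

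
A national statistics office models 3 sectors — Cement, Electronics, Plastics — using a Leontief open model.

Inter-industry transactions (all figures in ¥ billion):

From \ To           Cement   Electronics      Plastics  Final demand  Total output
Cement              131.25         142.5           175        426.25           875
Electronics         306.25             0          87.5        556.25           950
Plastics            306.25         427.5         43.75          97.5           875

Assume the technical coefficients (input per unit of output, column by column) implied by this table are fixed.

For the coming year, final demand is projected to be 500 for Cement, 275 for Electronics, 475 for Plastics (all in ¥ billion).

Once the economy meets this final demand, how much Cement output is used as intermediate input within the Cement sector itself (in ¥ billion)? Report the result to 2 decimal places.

z_11 = 151.45

Technical coefficients a_ij = z_ij / X_j:
  a_11 = 131.25/875 = 0.15, a_21 = 306.25/875 = 0.35, a_31 = 306.25/875 = 0.35
  a_12 = 142.5/950 = 0.15, a_22 = 0/950 = 0.00, a_32 = 427.5/950 = 0.45
  a_13 = 175/875 = 0.20, a_23 = 87.5/875 = 0.10, a_33 = 43.75/875 = 0.05
I − A =
  [   0.85    -0.15    -0.20]
  [  -0.35     1.00    -0.10]
  [  -0.35    -0.45     0.95]
Cofactors of I−A, C_ij = (−1)^(i+j)·(minor ij) (rows/columns in the sector order above):
  C_11 = (1.00)(0.95) − (-0.10)(-0.45) = 0.9050
  C_12 = −[(-0.35)(0.95) − (-0.10)(-0.35)] = 0.3675
  C_13 = (-0.35)(-0.45) − (1.00)(-0.35) = 0.5075
  C_21 = −[(-0.15)(0.95) − (-0.20)(-0.45)] = 0.2325
  C_22 = (0.85)(0.95) − (-0.20)(-0.35) = 0.7375
  C_23 = −[(0.85)(-0.45) − (-0.15)(-0.35)] = 0.4350
  C_31 = (-0.15)(-0.10) − (-0.20)(1.00) = 0.2150
  C_32 = −[(0.85)(-0.10) − (-0.20)(-0.35)] = 0.1550
  C_33 = (0.85)(1.00) − (-0.15)(-0.35) = 0.7975
det(I−A) = Σ_j (I−A)_1j·C_1j = (0.85)(0.9050) + (-0.15)(0.3675) + (-0.20)(0.5075) = 0.612625
adj(I−A) = Cᵀ =
  [ 0.9050   0.2325   0.2150]
  [ 0.3675   0.7375   0.1550]
  [ 0.5075   0.4350   0.7975]
(I − A)⁻¹ = adj(I−A) / det(I−A) ≈
  [   1.4772     0.3795     0.3509]
  [   0.5999     1.2038     0.2530]
  [   0.8284     0.7101     1.3018]
First solve x = (I − A)⁻¹ d = adj(I−A)·d / det(I−A); in particular x_1 = (0.9050·500 + 0.2325·275 + 0.2150·475) / 0.612625 = 618.5625 / 0.612625 ≈ 1009.6919.
Intermediate flow from 1 to 1: z_11 = a_11 · x_1 = 0.15 × 618.5625 / 0.612625 = 92.784375 / 0.612625 ≈ 151.45.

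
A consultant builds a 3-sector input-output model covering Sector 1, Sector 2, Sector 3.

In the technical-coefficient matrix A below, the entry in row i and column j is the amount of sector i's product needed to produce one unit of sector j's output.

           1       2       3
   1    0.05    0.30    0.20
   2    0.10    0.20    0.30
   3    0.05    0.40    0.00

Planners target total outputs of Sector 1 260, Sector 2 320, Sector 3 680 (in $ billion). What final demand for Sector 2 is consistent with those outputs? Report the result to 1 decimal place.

I − A =
  [   0.95    -0.30    -0.20]
  [  -0.10     0.80    -0.30]
  [  -0.05    -0.40     1.00]
d = (I − A) x:
  d_1 = (+0.95)·260 + (-0.30)·320 + (-0.20)·680 = 15.0
  d_2 = (-0.10)·260 + (+0.80)·320 + (-0.30)·680 = 26.0
  d_3 = (-0.05)·260 + (-0.40)·320 + (+1.00)·680 = 539.0

d_2 = 26.0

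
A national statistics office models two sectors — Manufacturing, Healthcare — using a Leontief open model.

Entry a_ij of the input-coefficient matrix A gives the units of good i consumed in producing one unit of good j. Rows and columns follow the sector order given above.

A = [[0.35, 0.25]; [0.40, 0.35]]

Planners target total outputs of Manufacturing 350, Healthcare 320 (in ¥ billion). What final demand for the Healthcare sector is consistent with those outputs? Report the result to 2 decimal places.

I − A =
  [   0.65    -0.25]
  [  -0.40     0.65]
d = (I − A) x:
  d_1 = (+0.65)·350 + (-0.25)·320 = 147.50
  d_2 = (-0.40)·350 + (+0.65)·320 = 68.00

d_2 = 68.00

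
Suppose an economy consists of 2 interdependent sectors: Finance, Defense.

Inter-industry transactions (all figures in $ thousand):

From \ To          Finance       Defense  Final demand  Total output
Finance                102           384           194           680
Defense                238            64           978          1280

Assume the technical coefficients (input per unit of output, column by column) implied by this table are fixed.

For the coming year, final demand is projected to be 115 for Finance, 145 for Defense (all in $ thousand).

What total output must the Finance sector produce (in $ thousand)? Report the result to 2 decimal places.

x_1 = 217.44

Technical coefficients a_ij = z_ij / X_j:
  a_11 = 102/680 = 0.15, a_21 = 238/680 = 0.35
  a_12 = 384/1280 = 0.30, a_22 = 64/1280 = 0.05
I − A =
  [   0.85    -0.30]
  [  -0.35     0.95]
det(I−A) = (0.85)(0.95) − (-0.30)(-0.35) = 0.7025
adj(I−A) = [[0.95, 0.30], [0.35, 0.85]]
(I − A)⁻¹ = adj(I−A) / det(I−A) ≈
  [   1.3523     0.4270]
  [   0.4982     1.2100]
x = (I − A)⁻¹ d = adj(I−A)·d / det(I−A), with det(I−A) = 0.7025:
  x_1 = (0.95·115 + 0.30·145) / 0.7025 = 152.75 / 0.7025 ≈ 217.44
  x_2 = (0.35·115 + 0.85·145) / 0.7025 = 163.50 / 0.7025 ≈ 232.74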